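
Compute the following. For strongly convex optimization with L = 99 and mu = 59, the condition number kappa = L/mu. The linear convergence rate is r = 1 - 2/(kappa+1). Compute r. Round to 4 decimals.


Step 1: Compute the condition number.
kappa = L/mu = 99/59 = 1.678
Step 2: Compute the convergence rate.
r = 1 - 2/(kappa + 1) = 1 - 2*mu/(L + mu) = (L - mu)/(L + mu) = 40/158 = 0.2532


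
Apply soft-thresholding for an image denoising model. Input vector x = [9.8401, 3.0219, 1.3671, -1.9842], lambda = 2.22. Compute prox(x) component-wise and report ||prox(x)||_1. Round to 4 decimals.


Soft-thresholding with lambda = 2.22:
prox(9.8401) = sign(9.8401)*max(|9.8401| - 2.22, 0) = 7.6201
prox(3.0219) = sign(3.0219)*max(|3.0219| - 2.22, 0) = 0.8019
prox(1.3671) = sign(1.3671)*max(|1.3671| - 2.22, 0) = 0.0
prox(-1.9842) = sign(-1.9842)*max(|-1.9842| - 2.22, 0) = 0.0
prox(x) = [7.6201, 0.8019, 0.0, 0.0]
||prox(x)||_1 = 7.6201 + 0.8019 + 0.0 + 0.0 = 8.422


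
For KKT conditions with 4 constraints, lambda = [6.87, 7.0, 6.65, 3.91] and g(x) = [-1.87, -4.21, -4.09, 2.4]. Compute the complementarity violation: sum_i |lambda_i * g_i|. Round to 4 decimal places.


KKT complementary slackness check:
lambda_1 * g_1 = 6.87 * -1.87 = -12.8469
lambda_2 * g_2 = 7.0 * -4.21 = -29.47
lambda_3 * g_3 = 6.65 * -4.09 = -27.1985
lambda_4 * g_4 = 3.91 * 2.4 = 9.384
Total violation = 12.8469 + 29.47 + 27.1985 + 9.384 = 78.8994


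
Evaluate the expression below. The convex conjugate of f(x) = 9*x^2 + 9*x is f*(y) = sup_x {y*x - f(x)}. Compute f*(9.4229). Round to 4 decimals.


f*(y) = sup_x {y*x - a*x^2 - b*x} = sup_x {(y-b)*x - a*x^2}
FOC: (y - b) - 2a*x = 0 => x* = (y - b)/(2a)
x* = (9.4229 - 9)/(2*9) = 0.0235
f*(9.4229) = (y-b)^2/(4a) = (9.4229 - 9)^2/(4*9)
= 0.1788/36 = 0.005


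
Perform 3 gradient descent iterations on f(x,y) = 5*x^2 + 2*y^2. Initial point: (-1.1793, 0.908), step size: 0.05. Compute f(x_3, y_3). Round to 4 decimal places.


Gradient descent on f(x,y) = 5*x^2 + 2*y^2.
Starting point: (-1.1793, 0.908), alpha = 0.05
Step 1: grad_x = 2*5*-1.1793 = -11.793, grad_y = 2*2*0.908 = 3.632
  x_1 = -1.1793 - 0.05*-11.793 = -0.5897
  y_1 = 0.908 - 0.05*3.632 = 0.7264
Step 2: grad_x = 2*5*-0.5897 = -5.8965, grad_y = 2*2*0.7264 = 2.9056
  x_2 = -0.5897 - 0.05*-5.8965 = -0.2948
  y_2 = 0.7264 - 0.05*2.9056 = 0.5811
Step 3: grad_x = 2*5*-0.2948 = -2.9483, grad_y = 2*2*0.5811 = 2.3245
  x_3 = -0.2948 - 0.05*-2.9483 = -0.1474
  y_3 = 0.5811 - 0.05*2.3245 = 0.4649
f(-0.1474, 0.4649) = 5*(-0.1474)^2 + 2*0.4649^2 = 0.5409


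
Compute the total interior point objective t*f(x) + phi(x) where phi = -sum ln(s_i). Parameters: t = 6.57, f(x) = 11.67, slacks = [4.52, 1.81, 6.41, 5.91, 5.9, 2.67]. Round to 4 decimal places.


Step 1: Compute log-barrier.
ln values: [1.5085, 0.5933, 1.8579, 1.7766, 1.775, 0.9821]
phi = -(1.5085 + 0.5933 + 1.8579 + 1.7766 + 1.775 + 0.9821) = -8.4934
Step 2: Compute augmented objective.
t*f(x) = 6.57*11.67 = 76.6719
Total = 76.6719 - 8.4934 = 68.1785


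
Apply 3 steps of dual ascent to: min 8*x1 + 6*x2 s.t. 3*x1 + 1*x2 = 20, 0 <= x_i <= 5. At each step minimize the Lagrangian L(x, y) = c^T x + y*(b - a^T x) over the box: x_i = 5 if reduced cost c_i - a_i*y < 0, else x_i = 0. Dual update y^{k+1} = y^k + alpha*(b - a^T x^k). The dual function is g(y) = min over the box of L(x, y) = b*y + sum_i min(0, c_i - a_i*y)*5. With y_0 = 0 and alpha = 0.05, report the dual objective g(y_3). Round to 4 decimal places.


Dual ascent for LP: min 8*x1 + 6*x2, 3*x1 + 1*x2 = 20, 0 <= x_i <= 5
Step 1: y^k = 0.0, reduced costs: (8.0, 6.0)
  x^k = (0.0, 0.0), subgradient = b - a^T x = 20.0
  y^{k+1} = 0.0 + 0.05*20.0 = 1.0
Step 2: y^k = 1.0, reduced costs: (5.0, 5.0)
  x^k = (0.0, 0.0), subgradient = b - a^T x = 20.0
  y^{k+1} = 1.0 + 0.05*20.0 = 2.0
Step 3: y^k = 2.0, reduced costs: (2.0, 4.0)
  x^k = (0.0, 0.0), subgradient = b - a^T x = 20.0
  y^{k+1} = 2.0 + 0.05*20.0 = 3.0
Dual objective at y_3 = 3.0: reduced costs (-1.0, 3.0), box minimizer x = (5.0, 0.0)
g(y_3) = b*y + (c1 - a1*y)*x1 + (c2 - a2*y)*x2 = 20*3.0 + (-1.0)*5.0 + 3.0*0.0 = 60.0 - 5.0 + 0.0 = 55.0


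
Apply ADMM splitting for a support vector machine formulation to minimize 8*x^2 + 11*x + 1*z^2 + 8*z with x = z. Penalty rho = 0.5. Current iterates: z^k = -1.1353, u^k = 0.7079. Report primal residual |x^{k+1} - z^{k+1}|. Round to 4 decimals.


ADMM iteration with rho = 0.5, z^k = -1.1353, u^k = 0.7079
Step 1: x-update.
Minimize 8*x^2 + 11*x + (0.5/2)*(x + 1.1353 + 0.7079)^2
FOC: (2*8 + 0.5)*x = -11 + 0.5*(-1.1353 - 0.7079)
x^{k+1} = -0.7225
Step 2: z-update.
Minimize 1*z^2 + 8*z + (0.5/2)*(-0.7225 - z + 0.7079)^2
FOC: (2*1 + 0.5)*z = -8 + 0.5*(-0.7225 + 0.7079)
z^{k+1} = -3.2029
Step 3: u-update.
u^{k+1} = 0.7079 - 0.7225 + 3.2029 = 3.1883
Step 4: Primal residual = |-0.7225 + 3.2029| = 2.4804


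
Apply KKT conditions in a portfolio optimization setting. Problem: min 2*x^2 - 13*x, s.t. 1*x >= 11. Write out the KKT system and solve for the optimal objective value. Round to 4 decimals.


Step 1: Try lambda = 0 (constraint inactive).
x_unc = 13/(2*2) = 3.25
Check: 1*3.25 = 3.25 < 11 -- violated!
Step 2: Constraint must be active: 1*x = 11
x* = 11/1 = 11.0
lambda = (2*2*11.0 - 13)/1 = 31.0
Step 3: Compute optimal value.
f(x*) = 2*11.0^2 - 13*11.0 = 99.0


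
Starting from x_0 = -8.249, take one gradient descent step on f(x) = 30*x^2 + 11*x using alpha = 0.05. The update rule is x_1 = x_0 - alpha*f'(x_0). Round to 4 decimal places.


We compute the gradient at x_0 and apply the update.
f'(x) = 60*x + 11
f'(-8.249) = 60*-8.249 + 11 = -483.94
x_1 = -8.249 - 0.05*-483.94 = 15.948


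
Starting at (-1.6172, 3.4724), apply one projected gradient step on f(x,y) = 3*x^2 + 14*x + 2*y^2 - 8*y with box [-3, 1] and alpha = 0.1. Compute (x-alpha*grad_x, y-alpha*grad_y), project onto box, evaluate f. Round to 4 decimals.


Step 1: Compute gradient at (-1.6172, 3.4724).
grad_x = 2*3*-1.6172 + 14 = 4.2968
grad_y = 2*2*3.4724 - 8 = 5.8896
Step 2: Gradient step.
x_raw = -1.6172 - 0.1*4.2968 = -2.0469
y_raw = 3.4724 - 0.1*5.8896 = 2.8834
Step 3: Project onto [-3, 1].
x_proj = clip(-2.0469) = -2.0469
y_proj = clip(2.8834) = 1.0
Step 4: Evaluate f.
f(-2.0469, 1.0) = -22.0872


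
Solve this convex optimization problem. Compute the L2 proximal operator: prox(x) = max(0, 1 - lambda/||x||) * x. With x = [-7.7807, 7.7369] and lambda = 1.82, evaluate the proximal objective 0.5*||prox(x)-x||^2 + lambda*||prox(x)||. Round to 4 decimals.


Step 1: Compute ||x||.
||x|| = 10.9726
Step 2: Compute scaling factor.
scale = max(0, 1 - 1.82/10.9726) = 0.8341
Step 3: prox(x) = [-6.4901, 6.4536]
||prox(x)|| = 9.1526
Step 4: Proximal objective.
0.5*||prox-x||^2 = 1.6562
lambda*||prox|| = 16.6577
Total = 18.314


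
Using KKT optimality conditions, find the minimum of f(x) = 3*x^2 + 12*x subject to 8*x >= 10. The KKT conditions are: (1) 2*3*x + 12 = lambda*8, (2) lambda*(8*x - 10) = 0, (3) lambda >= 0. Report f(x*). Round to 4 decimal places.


Step 1: Try lambda = 0 (constraint inactive).
x_unc = -12/(2*3) = -2.0
Check: 8*-2.0 = -16.0 < 10 -- violated!
Step 2: Constraint must be active: 8*x = 10
x* = 10/8 = 1.25
lambda = (2*3*1.25 + 12)/8 = 2.4375
Step 3: Compute optimal value.
f(x*) = 3*1.25^2 + 12*1.25 = 19.6875


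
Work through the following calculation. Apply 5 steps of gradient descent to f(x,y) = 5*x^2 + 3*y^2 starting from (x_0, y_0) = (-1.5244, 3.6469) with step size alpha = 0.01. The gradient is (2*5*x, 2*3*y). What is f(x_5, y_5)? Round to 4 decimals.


Gradient descent on f(x,y) = 5*x^2 + 3*y^2.
Starting point: (-1.5244, 3.6469), alpha = 0.01
Step 1: grad_x = 2*5*-1.5244 = -15.244, grad_y = 2*3*3.6469 = 21.8814
  x_1 = -1.5244 - 0.01*-15.244 = -1.372
  y_1 = 3.6469 - 0.01*21.8814 = 3.4281
Step 2: grad_x = 2*5*-1.372 = -13.7196, grad_y = 2*3*3.4281 = 20.5685
  x_2 = -1.372 - 0.01*-13.7196 = -1.2348
  y_2 = 3.4281 - 0.01*20.5685 = 3.2224
Step 3: grad_x = 2*5*-1.2348 = -12.3476, grad_y = 2*3*3.2224 = 19.3344
  x_3 = -1.2348 - 0.01*-12.3476 = -1.1113
  y_3 = 3.2224 - 0.01*19.3344 = 3.0291
Step 4: grad_x = 2*5*-1.1113 = -11.1129, grad_y = 2*3*3.0291 = 18.1743
  x_4 = -1.1113 - 0.01*-11.1129 = -1.0002
  y_4 = 3.0291 - 0.01*18.1743 = 2.8473
Step 5: grad_x = 2*5*-1.0002 = -10.0016, grad_y = 2*3*2.8473 = 17.0839
  x_5 = -1.0002 - 0.01*-10.0016 = -0.9001
  y_5 = 2.8473 - 0.01*17.0839 = 2.6765
f(-0.9001, 2.6765) = 5*(-0.9001)^2 + 3*2.6765^2 = 25.5418


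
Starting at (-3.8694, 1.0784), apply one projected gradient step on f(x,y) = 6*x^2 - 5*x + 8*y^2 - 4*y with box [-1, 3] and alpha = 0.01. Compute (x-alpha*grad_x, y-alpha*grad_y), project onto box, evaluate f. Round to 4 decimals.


Step 1: Compute gradient at (-3.8694, 1.0784).
grad_x = 2*6*-3.8694 - 5 = -51.4328
grad_y = 2*8*1.0784 - 4 = 13.2544
Step 2: Gradient step.
x_raw = -3.8694 - 0.01*-51.4328 = -3.3551
y_raw = 1.0784 - 0.01*13.2544 = 0.9459
Step 3: Project onto [-1, 3].
x_proj = clip(-3.3551) = -1.0
y_proj = clip(0.9459) = 0.9459
Step 4: Evaluate f.
f(-1.0, 0.9459) = 14.3737


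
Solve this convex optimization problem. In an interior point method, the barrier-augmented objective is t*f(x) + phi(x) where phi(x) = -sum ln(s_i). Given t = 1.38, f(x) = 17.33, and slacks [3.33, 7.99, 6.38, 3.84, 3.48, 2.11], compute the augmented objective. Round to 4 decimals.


Step 1: Compute log-barrier.
ln values: [1.203, 2.0782, 1.8532, 1.3455, 1.247, 0.7467]
phi = -(1.203 + 2.0782 + 1.8532 + 1.3455 + 1.247 + 0.7467) = -8.4735
Step 2: Compute augmented objective.
t*f(x) = 1.38*17.33 = 23.9154
Total = 23.9154 - 8.4735 = 15.4419


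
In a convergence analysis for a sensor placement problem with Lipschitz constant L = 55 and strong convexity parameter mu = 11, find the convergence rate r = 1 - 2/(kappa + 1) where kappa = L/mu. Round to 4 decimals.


Step 1: Compute the condition number.
kappa = L/mu = 55/11 = 5.0
Step 2: Compute the convergence rate.
r = 1 - 2/(kappa + 1) = 1 - 2*mu/(L + mu) = (L - mu)/(L + mu) = 44/66 = 0.6667


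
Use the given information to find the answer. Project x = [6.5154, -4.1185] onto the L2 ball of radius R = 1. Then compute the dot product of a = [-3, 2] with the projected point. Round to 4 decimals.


Step 1: Compute ||x|| (intermediates to 6 decimals).
||x|| = sqrt(6.5154^2 + (-4.1185)^2) = 7.707949
Step 2: Project.
Since ||x|| > R, scale = R/||x|| = 1/7.707949 = 0.129736, proj(x) = scale * x
proj(x) = [0.845282, -0.534318]
Step 3: Dot product.
a^T * proj(x) = -3*0.845282 + 2*(-0.534318) = -3.6045


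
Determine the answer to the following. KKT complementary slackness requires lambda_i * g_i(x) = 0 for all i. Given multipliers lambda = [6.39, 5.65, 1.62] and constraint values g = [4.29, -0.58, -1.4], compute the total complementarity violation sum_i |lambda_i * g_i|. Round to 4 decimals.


KKT complementary slackness check:
lambda_1 * g_1 = 6.39 * 4.29 = 27.4131
lambda_2 * g_2 = 5.65 * -0.58 = -3.277
lambda_3 * g_3 = 1.62 * -1.4 = -2.268
Total violation = 27.4131 + 3.277 + 2.268 = 32.9581


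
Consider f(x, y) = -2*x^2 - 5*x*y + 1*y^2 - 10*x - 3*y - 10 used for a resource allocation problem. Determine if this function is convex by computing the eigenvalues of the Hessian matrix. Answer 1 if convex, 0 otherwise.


The Hessian of f(x,y) = -2*x^2 - 5*x*y + 1*y^2 - 10*x - 3*y - 10 is:
H = [[-4, -5], [-5, 2]]
Trace = -4 + 2 = -2
Determinant = -4*2 - (-5)^2 = -33
Discriminant = (-2)^2 - 4*-33 = 136.0
Eigenvalues: lambda_1 = -6.831, lambda_2 = 4.831
The function is not convex.

0


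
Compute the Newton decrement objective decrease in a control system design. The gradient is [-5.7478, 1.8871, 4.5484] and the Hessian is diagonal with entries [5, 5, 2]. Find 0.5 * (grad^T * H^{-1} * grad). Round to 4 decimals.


Step 1: H is diagonal, so H^(-1) * g = [-1.1496, 0.3774, 2.2742].
Step 2: g^T H^(-1) g = sum_i g_i^2 / H_ii
  = (-5.7478)^2/5 + (1.8871)^2/5 + (4.5484)^2/2
  = 6.6074 + 0.7122 + 10.344 = 17.6636
Step 3: Objective decrease = 0.5 * g^T H^(-1) g = 8.8318


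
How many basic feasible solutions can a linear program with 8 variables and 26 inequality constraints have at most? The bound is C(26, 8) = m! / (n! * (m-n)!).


Each vertex corresponds to some choice of n active constraints out of m, so the number of vertices is at most C(m, n) = m! / (n!(m-n)!).
m = 26, n = 8
Numerator: 26 * 25 * 24 * 23 * 22 * 21 * 20 * 19
Denominator: 8! = 40320
C(26, 8) = 1562275


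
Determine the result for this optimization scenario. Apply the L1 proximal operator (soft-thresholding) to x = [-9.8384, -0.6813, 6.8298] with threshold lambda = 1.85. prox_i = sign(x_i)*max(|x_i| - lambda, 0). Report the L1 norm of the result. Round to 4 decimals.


Soft-thresholding with lambda = 1.85:
prox(-9.8384) = sign(-9.8384)*max(|-9.8384| - 1.85, 0) = -7.9884
prox(-0.6813) = sign(-0.6813)*max(|-0.6813| - 1.85, 0) = 0.0
prox(6.8298) = sign(6.8298)*max(|6.8298| - 1.85, 0) = 4.9798
prox(x) = [-7.9884, 0.0, 4.9798]
||prox(x)||_1 = 7.9884 + 0.0 + 4.9798 = 12.9682


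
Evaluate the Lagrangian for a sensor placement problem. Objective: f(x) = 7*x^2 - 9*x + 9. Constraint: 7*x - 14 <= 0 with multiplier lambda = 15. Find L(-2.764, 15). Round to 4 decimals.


Step 1: Evaluate f(x).
f(-2.764) = 7*(-2.764)^2 - 9*(-2.764) + 9 = 87.3539
Step 2: Evaluate g(x).
g(-2.764) = 7*-2.764 - 14 = -33.348
Step 3: Compute Lagrangian.
L = 87.3539 + 15*-33.348 = -412.8661


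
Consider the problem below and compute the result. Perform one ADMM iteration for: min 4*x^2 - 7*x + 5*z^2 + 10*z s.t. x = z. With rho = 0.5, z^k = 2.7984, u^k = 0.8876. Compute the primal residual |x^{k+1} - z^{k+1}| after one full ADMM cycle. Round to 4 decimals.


ADMM iteration with rho = 0.5, z^k = 2.7984, u^k = 0.8876
Step 1: x-update.
Minimize 4*x^2 - 7*x + (0.5/2)*(x - 2.7984 + 0.8876)^2
FOC: (2*4 + 0.5)*x = 7 + 0.5*(2.7984 - 0.8876)
x^{k+1} = 0.9359
Step 2: z-update.
Minimize 5*z^2 + 10*z + (0.5/2)*(0.9359 - z + 0.8876)^2
FOC: (2*5 + 0.5)*z = -10 + 0.5*(0.9359 + 0.8876)
z^{k+1} = -0.8655
Step 3: u-update.
u^{k+1} = 0.8876 + 0.9359 + 0.8655 = 2.6891
Step 4: Primal residual = |0.9359 + 0.8655| = 1.8015


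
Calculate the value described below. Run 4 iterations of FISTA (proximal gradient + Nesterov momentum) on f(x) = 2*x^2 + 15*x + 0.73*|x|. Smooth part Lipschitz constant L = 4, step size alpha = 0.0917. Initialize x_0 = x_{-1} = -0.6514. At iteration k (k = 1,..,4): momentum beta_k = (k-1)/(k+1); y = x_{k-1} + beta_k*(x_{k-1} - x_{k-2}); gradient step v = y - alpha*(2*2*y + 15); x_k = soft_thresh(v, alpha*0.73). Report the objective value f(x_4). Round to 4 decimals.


FISTA on f(x) = 2*x^2 + 15*x + 0.73*|x|
L = 4, alpha = 0.0917
Iteration 1: beta = 0.0, y = -0.6514 + 0.0*(-0.6514 + 0.6514) = -0.6514
  grad(y) = 12.3944, v = y - alpha*grad = -1.788
  prox(v) = soft_thresh(-1.788, 0.0669) = -1.721
Iteration 2: beta = 0.3333, y = -1.721 + 0.3333*(-1.721 + 0.6514) = -2.0776
  grad(y) = 6.6897, v = y - alpha*grad = -2.691
  prox(v) = soft_thresh(-2.691, 0.0669) = -2.6241
Iteration 3: beta = 0.5, y = -2.6241 + 0.5*(-2.6241 + 1.721) = -3.0756
  grad(y) = 2.6976, v = y - alpha*grad = -3.323
  prox(v) = soft_thresh(-3.323, 0.0669) = -3.256
Iteration 4: beta = 0.6, y = -3.256 + 0.6*(-3.256 + 2.6241) = -3.6352
  grad(y) = 0.4592, v = y - alpha*grad = -3.6773
  prox(v) = soft_thresh(-3.6773, 0.0669) = -3.6104
f(x_4) = 2*(-3.6104)^2 + 15*(-3.6104) + 0.73*|-3.6104| = -25.4504


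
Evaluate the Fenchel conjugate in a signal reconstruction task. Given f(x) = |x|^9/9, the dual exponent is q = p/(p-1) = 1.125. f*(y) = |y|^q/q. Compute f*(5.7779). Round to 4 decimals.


The conjugate exponent q satisfies 1/p + 1/q = 1.
p = 9, so q = 9/(9 - 1) = 1.125
|y|^q = 5.7779^1.125 = 7.1943
f*(5.7779) = 7.1943 / 1.125 = 6.395


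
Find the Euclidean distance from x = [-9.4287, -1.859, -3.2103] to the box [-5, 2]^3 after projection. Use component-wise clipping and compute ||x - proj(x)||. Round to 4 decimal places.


Project each component onto [-5, 2].
clip(-9.4287) = -5.0, clip(-1.859) = -1.859, clip(-3.2103) = -3.2103
Projection = [-5.0, -1.859, -3.2103]
Squared diffs: [19.6134, 0.0, 0.0]
Distance = sqrt(19.6134) = 4.4287


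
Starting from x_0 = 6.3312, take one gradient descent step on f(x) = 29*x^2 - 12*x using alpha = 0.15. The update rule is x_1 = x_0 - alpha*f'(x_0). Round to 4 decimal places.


We compute the gradient at x_0 and apply the update.
f'(x) = 58*x - 12
f'(6.3312) = 58*6.3312 - 12 = 355.2096
x_1 = 6.3312 - 0.15*355.2096 = -46.9502


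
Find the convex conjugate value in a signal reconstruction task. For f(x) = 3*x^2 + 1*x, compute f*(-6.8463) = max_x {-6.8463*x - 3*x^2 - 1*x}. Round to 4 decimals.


f*(y) = sup_x {y*x - a*x^2 - b*x} = sup_x {(y-b)*x - a*x^2}
FOC: (y - b) - 2a*x = 0 => x* = (y - b)/(2a)
x* = (-6.8463 - 1)/(2*3) = -1.3077
f*(-6.8463) = (y-b)^2/(4a) = (-6.8463 - 1)^2/(4*3)
= 61.5644/12 = 5.1304


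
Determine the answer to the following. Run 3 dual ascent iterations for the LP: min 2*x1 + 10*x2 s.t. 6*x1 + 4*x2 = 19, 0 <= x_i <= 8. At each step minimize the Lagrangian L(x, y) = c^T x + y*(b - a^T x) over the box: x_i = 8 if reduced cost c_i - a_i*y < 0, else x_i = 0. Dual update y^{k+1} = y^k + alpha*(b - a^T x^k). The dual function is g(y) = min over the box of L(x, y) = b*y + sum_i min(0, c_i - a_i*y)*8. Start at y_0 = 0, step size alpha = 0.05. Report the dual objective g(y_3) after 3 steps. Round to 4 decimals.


Dual ascent for LP: min 2*x1 + 10*x2, 6*x1 + 4*x2 = 19, 0 <= x_i <= 8
Step 1: y^k = 0.0, reduced costs: (2.0, 10.0)
  x^k = (0.0, 0.0), subgradient = b - a^T x = 19.0
  y^{k+1} = 0.0 + 0.05*19.0 = 0.95
Step 2: y^k = 0.95, reduced costs: (-3.7, 6.2)
  x^k = (8.0, 0.0), subgradient = b - a^T x = -29.0
  y^{k+1} = 0.95 + 0.05*-29.0 = -0.5
Step 3: y^k = -0.5, reduced costs: (5.0, 12.0)
  x^k = (0.0, 0.0), subgradient = b - a^T x = 19.0
  y^{k+1} = -0.5 + 0.05*19.0 = 0.45
Dual objective at y_3 = 0.45: reduced costs (-0.7, 8.2), box minimizer x = (8.0, 0.0)
g(y_3) = b*y + (c1 - a1*y)*x1 + (c2 - a2*y)*x2 = 19*0.45 + (-0.7)*8.0 + 8.2*0.0 = 8.55 - 5.6 + 0.0 = 2.95


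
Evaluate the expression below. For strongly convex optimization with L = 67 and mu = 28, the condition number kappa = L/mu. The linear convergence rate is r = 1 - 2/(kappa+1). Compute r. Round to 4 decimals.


Step 1: Compute the condition number.
kappa = L/mu = 67/28 = 2.3929
Step 2: Compute the convergence rate.
r = 1 - 2/(kappa + 1) = 1 - 2*mu/(L + mu) = (L - mu)/(L + mu) = 39/95 = 0.4105


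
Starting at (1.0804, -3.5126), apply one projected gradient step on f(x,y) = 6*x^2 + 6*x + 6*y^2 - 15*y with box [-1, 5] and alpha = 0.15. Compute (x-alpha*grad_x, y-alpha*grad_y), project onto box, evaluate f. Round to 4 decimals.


Step 1: Compute gradient at (1.0804, -3.5126).
grad_x = 2*6*1.0804 + 6 = 18.9648
grad_y = 2*6*-3.5126 - 15 = -57.1512
Step 2: Gradient step.
x_raw = 1.0804 - 0.15*18.9648 = -1.7643
y_raw = -3.5126 - 0.15*-57.1512 = 5.0601
Step 3: Project onto [-1, 5].
x_proj = clip(-1.7643) = -1.0
y_proj = clip(5.0601) = 5.0
Step 4: Evaluate f.
f(-1.0, 5.0) = 75.0


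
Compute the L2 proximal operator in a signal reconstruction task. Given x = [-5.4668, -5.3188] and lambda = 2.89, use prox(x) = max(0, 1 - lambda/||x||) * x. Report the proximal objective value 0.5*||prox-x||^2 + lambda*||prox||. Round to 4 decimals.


Step 1: Compute ||x||.
||x|| = 7.6273
Step 2: Compute scaling factor.
scale = max(0, 1 - 2.89/7.6273) = 0.6211
Step 3: prox(x) = [-3.3954, -3.3035]
||prox(x)|| = 4.7373
Step 4: Proximal objective.
0.5*||prox-x||^2 = 4.1761
lambda*||prox|| = 13.6908
Total = 17.8668


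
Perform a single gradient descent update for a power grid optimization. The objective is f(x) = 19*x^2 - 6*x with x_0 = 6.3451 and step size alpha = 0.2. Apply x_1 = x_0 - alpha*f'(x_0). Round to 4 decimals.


We compute the gradient at x_0 and apply the update.
f'(x) = 38*x - 6
f'(6.3451) = 38*6.3451 - 6 = 235.1138
x_1 = 6.3451 - 0.2*235.1138 = -40.6777


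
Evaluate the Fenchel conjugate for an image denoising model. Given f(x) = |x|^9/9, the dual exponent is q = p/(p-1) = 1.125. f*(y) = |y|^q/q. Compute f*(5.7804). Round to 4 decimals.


The conjugate exponent q satisfies 1/p + 1/q = 1.
p = 9, so q = 9/(9 - 1) = 1.125
|y|^q = 5.7804^1.125 = 7.1978
f*(5.7804) = 7.1978 / 1.125 = 6.3981


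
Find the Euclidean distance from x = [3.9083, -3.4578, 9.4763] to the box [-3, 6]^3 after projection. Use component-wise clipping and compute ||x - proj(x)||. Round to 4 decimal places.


Project each component onto [-3, 6].
clip(3.9083) = 3.9083, clip(-3.4578) = -3.0, clip(9.4763) = 6.0
Projection = [3.9083, -3.0, 6.0]
Squared diffs: [0.0, 0.2096, 12.0847]
Distance = sqrt(12.2943) = 3.5063


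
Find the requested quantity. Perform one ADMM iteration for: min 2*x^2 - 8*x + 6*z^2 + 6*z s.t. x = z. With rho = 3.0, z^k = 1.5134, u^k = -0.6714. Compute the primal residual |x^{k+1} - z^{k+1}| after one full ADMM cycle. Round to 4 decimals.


ADMM iteration with rho = 3.0, z^k = 1.5134, u^k = -0.6714
Step 1: x-update.
Minimize 2*x^2 - 8*x + (3.0/2)*(x - 1.5134 - 0.6714)^2
FOC: (2*2 + 3.0)*x = 8 + 3.0*(1.5134 + 0.6714)
x^{k+1} = 2.0792
Step 2: z-update.
Minimize 6*z^2 + 6*z + (3.0/2)*(2.0792 - z - 0.6714)^2
FOC: (2*6 + 3.0)*z = -6 + 3.0*(2.0792 - 0.6714)
z^{k+1} = -0.1184
Step 3: u-update.
u^{k+1} = -0.6714 + 2.0792 + 0.1184 = 1.5262
Step 4: Primal residual = |2.0792 + 0.1184| = 2.1976


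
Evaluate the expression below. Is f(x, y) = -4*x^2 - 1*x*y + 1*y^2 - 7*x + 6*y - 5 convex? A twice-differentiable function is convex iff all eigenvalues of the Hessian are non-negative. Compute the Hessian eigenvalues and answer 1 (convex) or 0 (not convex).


The Hessian of f(x,y) = -4*x^2 - 1*x*y + 1*y^2 - 7*x + 6*y - 5 is:
H = [[-8, -1], [-1, 2]]
Trace = -8 + 2 = -6
Determinant = -8*2 - (-1)^2 = -17
Discriminant = (-6)^2 - 4*-17 = 104.0
Eigenvalues: lambda_1 = -8.099, lambda_2 = 2.099
The function is not convex.

0


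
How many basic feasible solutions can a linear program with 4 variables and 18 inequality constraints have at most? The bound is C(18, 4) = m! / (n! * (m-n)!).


Each vertex corresponds to some choice of n active constraints out of m, so the number of vertices is at most C(m, n) = m! / (n!(m-n)!).
m = 18, n = 4
Numerator: 18 * 17 * 16 * 15
Denominator: 4! = 24
C(18, 4) = 3060


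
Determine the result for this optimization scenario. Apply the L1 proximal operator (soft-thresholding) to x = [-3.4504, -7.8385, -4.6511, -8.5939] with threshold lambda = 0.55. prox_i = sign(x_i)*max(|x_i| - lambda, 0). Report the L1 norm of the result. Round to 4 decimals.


Soft-thresholding with lambda = 0.55:
prox(-3.4504) = sign(-3.4504)*max(|-3.4504| - 0.55, 0) = -2.9004
prox(-7.8385) = sign(-7.8385)*max(|-7.8385| - 0.55, 0) = -7.2885
prox(-4.6511) = sign(-4.6511)*max(|-4.6511| - 0.55, 0) = -4.1011
prox(-8.5939) = sign(-8.5939)*max(|-8.5939| - 0.55, 0) = -8.0439
prox(x) = [-2.9004, -7.2885, -4.1011, -8.0439]
||prox(x)||_1 = 2.9004 + 7.2885 + 4.1011 + 8.0439 = 22.3339


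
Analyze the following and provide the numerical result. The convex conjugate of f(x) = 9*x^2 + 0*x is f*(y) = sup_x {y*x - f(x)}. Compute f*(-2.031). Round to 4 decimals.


f*(y) = sup_x {y*x - a*x^2 - b*x} = sup_x {(y-b)*x - a*x^2}
FOC: (y - b) - 2a*x = 0 => x* = (y - b)/(2a)
x* = (-2.031 - 0)/(2*9) = -0.1128
f*(-2.031) = (y-b)^2/(4a) = (-2.031 - 0)^2/(4*9)
= 4.125/36 = 0.1146


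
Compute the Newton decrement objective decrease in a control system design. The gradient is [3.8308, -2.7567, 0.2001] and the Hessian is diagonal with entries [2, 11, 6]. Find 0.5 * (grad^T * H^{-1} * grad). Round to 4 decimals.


Step 1: H is diagonal, so H^(-1) * g = [1.9154, -0.2506, 0.0334].
Step 2: g^T H^(-1) g = sum_i g_i^2 / H_ii
  = (3.8308)^2/2 + (-2.7567)^2/11 + (0.2001)^2/6
  = 7.3375 + 0.6909 + 0.0067 = 8.035
Step 3: Objective decrease = 0.5 * g^T H^(-1) g = 4.0175


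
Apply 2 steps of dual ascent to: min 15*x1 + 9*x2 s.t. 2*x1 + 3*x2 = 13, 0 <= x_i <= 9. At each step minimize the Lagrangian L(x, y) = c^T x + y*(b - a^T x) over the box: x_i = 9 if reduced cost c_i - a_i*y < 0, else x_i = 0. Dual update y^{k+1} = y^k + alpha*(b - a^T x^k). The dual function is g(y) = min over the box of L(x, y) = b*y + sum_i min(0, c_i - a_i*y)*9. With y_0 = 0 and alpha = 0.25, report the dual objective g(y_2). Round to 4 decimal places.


Dual ascent for LP: min 15*x1 + 9*x2, 2*x1 + 3*x2 = 13, 0 <= x_i <= 9
Step 1: y^k = 0.0, reduced costs: (15.0, 9.0)
  x^k = (0.0, 0.0), subgradient = b - a^T x = 13.0
  y^{k+1} = 0.0 + 0.25*13.0 = 3.25
Step 2: y^k = 3.25, reduced costs: (8.5, -0.75)
  x^k = (0.0, 9.0), subgradient = b - a^T x = -14.0
  y^{k+1} = 3.25 + 0.25*-14.0 = -0.25
Dual objective at y_2 = -0.25: reduced costs (15.5, 9.75), box minimizer x = (0.0, 0.0)
g(y_2) = b*y + (c1 - a1*y)*x1 + (c2 - a2*y)*x2 = 13*(-0.25) + 15.5*0.0 + 9.75*0.0 = -3.25 + 0.0 + 0.0 = -3.25


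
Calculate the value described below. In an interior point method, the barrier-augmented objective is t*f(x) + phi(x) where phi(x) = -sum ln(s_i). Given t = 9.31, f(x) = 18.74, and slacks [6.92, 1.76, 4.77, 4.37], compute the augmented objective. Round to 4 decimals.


Step 1: Compute log-barrier.
ln values: [1.9344, 0.5653, 1.5623, 1.4748]
phi = -(1.9344 + 0.5653 + 1.5623 + 1.4748) = -5.5368
Step 2: Compute augmented objective.
t*f(x) = 9.31*18.74 = 174.4694
Total = 174.4694 - 5.5368 = 168.9326


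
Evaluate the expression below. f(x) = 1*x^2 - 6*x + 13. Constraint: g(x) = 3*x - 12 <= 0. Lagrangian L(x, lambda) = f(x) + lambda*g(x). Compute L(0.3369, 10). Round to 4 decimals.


Step 1: Evaluate f(x).
f(0.3369) = 1*0.3369^2 - 6*0.3369 + 13 = 11.0921
Step 2: Evaluate g(x).
g(0.3369) = 3*0.3369 - 12 = -10.9893
Step 3: Compute Lagrangian.
L = 11.0921 + 10*-10.9893 = -98.8009


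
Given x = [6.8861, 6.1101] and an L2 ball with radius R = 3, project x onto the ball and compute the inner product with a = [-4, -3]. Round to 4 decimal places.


Step 1: Compute ||x|| (intermediates to 6 decimals).
||x|| = sqrt(6.8861^2 + 6.1101^2) = 9.206068
Step 2: Project.
Since ||x|| > R, scale = R/||x|| = 3/9.206068 = 0.325872, proj(x) = scale * x
proj(x) = [2.243987, 1.991111]
Step 3: Dot product.
a^T * proj(x) = -4*2.243987 - 3*1.991111 = -14.9493


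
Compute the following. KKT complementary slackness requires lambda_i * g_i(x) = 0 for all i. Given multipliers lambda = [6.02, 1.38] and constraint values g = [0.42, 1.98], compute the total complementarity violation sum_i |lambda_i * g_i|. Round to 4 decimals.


KKT complementary slackness check:
lambda_1 * g_1 = 6.02 * 0.42 = 2.5284
lambda_2 * g_2 = 1.38 * 1.98 = 2.7324
Total violation = 2.5284 + 2.7324 = 5.2608


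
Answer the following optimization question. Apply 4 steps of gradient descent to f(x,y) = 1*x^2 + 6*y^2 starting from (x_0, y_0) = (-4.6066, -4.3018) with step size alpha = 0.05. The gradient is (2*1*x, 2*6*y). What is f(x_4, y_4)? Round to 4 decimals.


Gradient descent on f(x,y) = 1*x^2 + 6*y^2.
Starting point: (-4.6066, -4.3018), alpha = 0.05
Step 1: grad_x = 2*1*-4.6066 = -9.2132, grad_y = 2*6*-4.3018 = -51.6216
  x_1 = -4.6066 - 0.05*-9.2132 = -4.1459
  y_1 = -4.3018 - 0.05*-51.6216 = -1.7207
Step 2: grad_x = 2*1*-4.1459 = -8.2919, grad_y = 2*6*-1.7207 = -20.6486
  x_2 = -4.1459 - 0.05*-8.2919 = -3.7313
  y_2 = -1.7207 - 0.05*-20.6486 = -0.6883
Step 3: grad_x = 2*1*-3.7313 = -7.4627, grad_y = 2*6*-0.6883 = -8.2595
  x_3 = -3.7313 - 0.05*-7.4627 = -3.3582
  y_3 = -0.6883 - 0.05*-8.2595 = -0.2753
Step 4: grad_x = 2*1*-3.3582 = -6.7164, grad_y = 2*6*-0.2753 = -3.3038
  x_4 = -3.3582 - 0.05*-6.7164 = -3.0224
  y_4 = -0.2753 - 0.05*-3.3038 = -0.1101
f(-3.0224, -0.1101) = 1*(-3.0224)^2 + 6*(-0.1101)^2 = 9.2076


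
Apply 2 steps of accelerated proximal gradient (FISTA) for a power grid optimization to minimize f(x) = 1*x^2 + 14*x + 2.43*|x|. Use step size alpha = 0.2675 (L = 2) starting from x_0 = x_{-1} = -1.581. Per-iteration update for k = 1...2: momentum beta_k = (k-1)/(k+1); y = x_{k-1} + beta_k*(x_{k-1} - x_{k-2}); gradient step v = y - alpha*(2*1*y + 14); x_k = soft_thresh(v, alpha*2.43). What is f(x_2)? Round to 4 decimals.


FISTA on f(x) = 1*x^2 + 14*x + 2.43*|x|
L = 2, alpha = 0.2675
Iteration 1: beta = 0.0, y = -1.581 + 0.0*(-1.581 + 1.581) = -1.581
  grad(y) = 10.838, v = y - alpha*grad = -4.4802
  prox(v) = soft_thresh(-4.4802, 0.65) = -3.8301
Iteration 2: beta = 0.3333, y = -3.8301 + 0.3333*(-3.8301 + 1.581) = -4.5799
  grad(y) = 4.8403, v = y - alpha*grad = -5.8746
  prox(v) = soft_thresh(-5.8746, 0.65) = -5.2246
f(x_2) = 1*(-5.2246)^2 + 14*(-5.2246) + 2.43*|-5.2246| = -33.1522


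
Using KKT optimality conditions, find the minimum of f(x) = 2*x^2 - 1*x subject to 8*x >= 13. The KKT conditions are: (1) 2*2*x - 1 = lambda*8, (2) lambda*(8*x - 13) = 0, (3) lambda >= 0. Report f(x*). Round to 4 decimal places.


Step 1: Try lambda = 0 (constraint inactive).
x_unc = 1/(2*2) = 0.25
Check: 8*0.25 = 2.0 < 13 -- violated!
Step 2: Constraint must be active: 8*x = 13
x* = 13/8 = 1.625
lambda = (2*2*1.625 - 1)/8 = 0.6875
Step 3: Compute optimal value.
f(x*) = 2*1.625^2 - 1*1.625 = 3.6563


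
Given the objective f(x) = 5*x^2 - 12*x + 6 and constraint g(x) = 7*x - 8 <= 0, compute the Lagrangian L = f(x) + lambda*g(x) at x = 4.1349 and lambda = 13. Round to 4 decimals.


Step 1: Evaluate f(x).
f(4.1349) = 5*4.1349^2 - 12*4.1349 + 6 = 41.8682
Step 2: Evaluate g(x).
g(4.1349) = 7*4.1349 - 8 = 20.9443
Step 3: Compute Lagrangian.
L = 41.8682 + 13*20.9443 = 314.1441


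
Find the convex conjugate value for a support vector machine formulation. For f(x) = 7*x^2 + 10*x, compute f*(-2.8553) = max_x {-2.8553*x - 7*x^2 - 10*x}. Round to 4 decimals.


f*(y) = sup_x {y*x - a*x^2 - b*x} = sup_x {(y-b)*x - a*x^2}
FOC: (y - b) - 2a*x = 0 => x* = (y - b)/(2a)
x* = (-2.8553 - 10)/(2*7) = -0.9182
f*(-2.8553) = (y-b)^2/(4a) = (-2.8553 - 10)^2/(4*7)
= 165.2587/28 = 5.9021


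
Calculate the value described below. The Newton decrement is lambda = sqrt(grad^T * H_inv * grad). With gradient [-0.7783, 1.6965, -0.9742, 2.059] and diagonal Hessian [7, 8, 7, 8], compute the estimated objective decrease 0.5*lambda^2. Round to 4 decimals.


Step 1: H is diagonal, so H^(-1) * g = [-0.1112, 0.2121, -0.1392, 0.2574].
Step 2: g^T H^(-1) g = sum_i g_i^2 / H_ii
  = (-0.7783)^2/7 + (1.6965)^2/8 + (-0.9742)^2/7 + (2.059)^2/8
  = 0.0865 + 0.3598 + 0.1356 + 0.5299 = 1.1118
Step 3: Objective decrease = 0.5 * g^T H^(-1) g = 0.5559


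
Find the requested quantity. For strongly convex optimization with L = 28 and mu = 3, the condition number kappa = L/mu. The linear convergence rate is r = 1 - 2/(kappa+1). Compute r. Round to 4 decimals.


Step 1: Compute the condition number.
kappa = L/mu = 28/3 = 9.3333
Step 2: Compute the convergence rate.
r = 1 - 2/(kappa + 1) = 1 - 2*mu/(L + mu) = (L - mu)/(L + mu) = 25/31 = 0.8065


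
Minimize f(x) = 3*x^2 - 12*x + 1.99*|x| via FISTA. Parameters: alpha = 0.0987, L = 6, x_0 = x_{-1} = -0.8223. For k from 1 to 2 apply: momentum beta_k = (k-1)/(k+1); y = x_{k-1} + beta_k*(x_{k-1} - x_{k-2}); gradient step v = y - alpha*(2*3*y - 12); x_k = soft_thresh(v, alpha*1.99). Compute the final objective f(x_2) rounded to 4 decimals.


FISTA on f(x) = 3*x^2 - 12*x + 1.99*|x|
L = 6, alpha = 0.0987
Iteration 1: beta = 0.0, y = -0.8223 + 0.0*(-0.8223 + 0.8223) = -0.8223
  grad(y) = -16.9338, v = y - alpha*grad = 0.8491
  prox(v) = soft_thresh(0.8491, 0.1964) = 0.6527
Iteration 2: beta = 0.3333, y = 0.6527 + 0.3333*(0.6527 + 0.8223) = 1.1443
  grad(y) = -5.1342, v = y - alpha*grad = 1.651
  prox(v) = soft_thresh(1.651, 0.1964) = 1.4546
f(x_2) = 3*1.4546^2 - 12*1.4546 + 1.99*|1.4546| = -8.213


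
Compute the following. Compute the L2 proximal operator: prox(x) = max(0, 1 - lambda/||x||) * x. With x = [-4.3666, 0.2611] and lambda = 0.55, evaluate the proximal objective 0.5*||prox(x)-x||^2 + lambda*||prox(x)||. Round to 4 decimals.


Step 1: Compute ||x||.
||x|| = 4.3744
Step 2: Compute scaling factor.
scale = max(0, 1 - 0.55/4.3744) = 0.8743
Step 3: prox(x) = [-3.8176, 0.2283]
||prox(x)|| = 3.8244
Step 4: Proximal objective.
0.5*||prox-x||^2 = 0.1513
lambda*||prox|| = 2.1034
Total = 2.2547


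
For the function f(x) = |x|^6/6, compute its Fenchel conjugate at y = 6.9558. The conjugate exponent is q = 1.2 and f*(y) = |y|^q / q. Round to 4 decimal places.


The conjugate exponent q satisfies 1/p + 1/q = 1.
p = 6, so q = 6/(6 - 1) = 1.2
|y|^q = 6.9558^1.2 = 10.2522
f*(6.9558) = 10.2522 / 1.2 = 8.5435


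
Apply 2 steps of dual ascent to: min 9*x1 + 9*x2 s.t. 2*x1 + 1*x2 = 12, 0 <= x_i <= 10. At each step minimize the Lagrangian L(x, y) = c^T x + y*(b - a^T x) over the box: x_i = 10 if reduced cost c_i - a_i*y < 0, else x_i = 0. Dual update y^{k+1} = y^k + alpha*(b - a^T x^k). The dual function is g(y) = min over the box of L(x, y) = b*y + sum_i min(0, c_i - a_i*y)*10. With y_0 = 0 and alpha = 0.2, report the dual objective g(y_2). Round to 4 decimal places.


Dual ascent for LP: min 9*x1 + 9*x2, 2*x1 + 1*x2 = 12, 0 <= x_i <= 10
Step 1: y^k = 0.0, reduced costs: (9.0, 9.0)
  x^k = (0.0, 0.0), subgradient = b - a^T x = 12.0
  y^{k+1} = 0.0 + 0.2*12.0 = 2.4
Step 2: y^k = 2.4, reduced costs: (4.2, 6.6)
  x^k = (0.0, 0.0), subgradient = b - a^T x = 12.0
  y^{k+1} = 2.4 + 0.2*12.0 = 4.8
Dual objective at y_2 = 4.8: reduced costs (-0.6, 4.2), box minimizer x = (10.0, 0.0)
g(y_2) = b*y + (c1 - a1*y)*x1 + (c2 - a2*y)*x2 = 12*4.8 + (-0.6)*10.0 + 4.2*0.0 = 57.6 - 6.0 + 0.0 = 51.6


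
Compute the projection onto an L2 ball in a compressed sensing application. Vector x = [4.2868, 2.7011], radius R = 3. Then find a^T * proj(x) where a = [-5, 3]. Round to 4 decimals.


Step 1: Compute ||x|| (intermediates to 6 decimals).
||x|| = sqrt(4.2868^2 + 2.7011^2) = 5.066813
Step 2: Project.
Since ||x|| > R, scale = R/||x|| = 3/5.066813 = 0.592088, proj(x) = scale * x
proj(x) = [2.538163, 1.599289]
Step 3: Dot product.
a^T * proj(x) = -5*2.538163 + 3*1.599289 = -7.8929


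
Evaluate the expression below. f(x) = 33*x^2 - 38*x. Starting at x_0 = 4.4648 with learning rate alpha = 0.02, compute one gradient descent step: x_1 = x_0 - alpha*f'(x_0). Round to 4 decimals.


We compute the gradient at x_0 and apply the update.
f'(x) = 66*x - 38
f'(4.4648) = 66*4.4648 - 38 = 256.6768
x_1 = 4.4648 - 0.02*256.6768 = -0.6687


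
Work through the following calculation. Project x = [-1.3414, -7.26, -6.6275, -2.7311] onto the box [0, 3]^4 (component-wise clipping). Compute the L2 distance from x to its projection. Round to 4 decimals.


Project each component onto [0, 3].
clip(-1.3414) = 0.0, clip(-7.26) = 0.0, clip(-6.6275) = 0.0, clip(-2.7311) = 0.0
Projection = [0.0, 0.0, 0.0, 0.0]
Squared diffs: [1.7994, 52.7076, 43.9238, 7.4589]
Distance = sqrt(105.8897) = 10.2903


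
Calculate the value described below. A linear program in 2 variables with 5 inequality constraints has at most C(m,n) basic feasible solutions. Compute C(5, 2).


Each vertex corresponds to some choice of n active constraints out of m, so the number of vertices is at most C(m, n) = m! / (n!(m-n)!).
m = 5, n = 2
Numerator: 5 * 4
Denominator: 2! = 2
C(5, 2) = 10


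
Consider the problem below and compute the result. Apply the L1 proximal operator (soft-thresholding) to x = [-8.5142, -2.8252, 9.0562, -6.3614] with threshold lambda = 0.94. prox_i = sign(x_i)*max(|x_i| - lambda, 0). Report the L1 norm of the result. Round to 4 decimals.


Soft-thresholding with lambda = 0.94:
prox(-8.5142) = sign(-8.5142)*max(|-8.5142| - 0.94, 0) = -7.5742
prox(-2.8252) = sign(-2.8252)*max(|-2.8252| - 0.94, 0) = -1.8852
prox(9.0562) = sign(9.0562)*max(|9.0562| - 0.94, 0) = 8.1162
prox(-6.3614) = sign(-6.3614)*max(|-6.3614| - 0.94, 0) = -5.4214
prox(x) = [-7.5742, -1.8852, 8.1162, -5.4214]
||prox(x)||_1 = 7.5742 + 1.8852 + 8.1162 + 5.4214 = 22.997


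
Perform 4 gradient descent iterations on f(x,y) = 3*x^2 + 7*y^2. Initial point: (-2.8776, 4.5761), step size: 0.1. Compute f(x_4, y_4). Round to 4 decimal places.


Gradient descent on f(x,y) = 3*x^2 + 7*y^2.
Starting point: (-2.8776, 4.5761), alpha = 0.1
Step 1: grad_x = 2*3*-2.8776 = -17.2656, grad_y = 2*7*4.5761 = 64.0654
  x_1 = -2.8776 - 0.1*-17.2656 = -1.151
  y_1 = 4.5761 - 0.1*64.0654 = -1.8304
Step 2: grad_x = 2*3*-1.151 = -6.9062, grad_y = 2*7*-1.8304 = -25.6262
  x_2 = -1.151 - 0.1*-6.9062 = -0.4604
  y_2 = -1.8304 - 0.1*-25.6262 = 0.7322
Step 3: grad_x = 2*3*-0.4604 = -2.7625, grad_y = 2*7*0.7322 = 10.2505
  x_3 = -0.4604 - 0.1*-2.7625 = -0.1842
  y_3 = 0.7322 - 0.1*10.2505 = -0.2929
Step 4: grad_x = 2*3*-0.1842 = -1.105, grad_y = 2*7*-0.2929 = -4.1002
  x_4 = -0.1842 - 0.1*-1.105 = -0.0737
  y_4 = -0.2929 - 0.1*-4.1002 = 0.1171
f(-0.0737, 0.1171) = 3*(-0.0737)^2 + 7*0.1171^2 = 0.1123


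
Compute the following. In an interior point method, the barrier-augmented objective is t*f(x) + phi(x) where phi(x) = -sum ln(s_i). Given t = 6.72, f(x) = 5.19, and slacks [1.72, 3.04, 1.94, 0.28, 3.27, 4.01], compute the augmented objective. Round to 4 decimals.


Step 1: Compute log-barrier.
ln values: [0.5423, 1.1119, 0.6627, -1.273, 1.1848, 1.3888]
phi = -(0.5423 + 1.1119 + 0.6627 - 1.273 + 1.1848 + 1.3888) = -3.6175
Step 2: Compute augmented objective.
t*f(x) = 6.72*5.19 = 34.8768
Total = 34.8768 - 3.6175 = 31.2593


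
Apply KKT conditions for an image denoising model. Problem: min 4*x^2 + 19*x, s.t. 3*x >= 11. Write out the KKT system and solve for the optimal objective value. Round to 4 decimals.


Step 1: Try lambda = 0 (constraint inactive).
x_unc = -19/(2*4) = -2.375
Check: 3*-2.375 = -7.125 < 11 -- violated!
Step 2: Constraint must be active: 3*x = 11
x* = 11/3 = 3.6667 (rounded; the exact value 11/3 is used below)
lambda = (2*4*(11/3) + 19)/3 = 16.1111
Step 3: Compute optimal value.
f(x*) = 4*(11/3)^2 + 19*(11/3) = 123.4444


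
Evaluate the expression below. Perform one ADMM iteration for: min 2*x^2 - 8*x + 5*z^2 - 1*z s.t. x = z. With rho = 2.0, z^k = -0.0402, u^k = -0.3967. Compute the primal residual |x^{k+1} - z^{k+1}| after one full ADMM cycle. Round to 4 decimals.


ADMM iteration with rho = 2.0, z^k = -0.0402, u^k = -0.3967
Step 1: x-update.
Minimize 2*x^2 - 8*x + (2.0/2)*(x + 0.0402 - 0.3967)^2
FOC: (2*2 + 2.0)*x = 8 + 2.0*(-0.0402 + 0.3967)
x^{k+1} = 1.4522
Step 2: z-update.
Minimize 5*z^2 - 1*z + (2.0/2)*(1.4522 - z - 0.3967)^2
FOC: (2*5 + 2.0)*z = 1 + 2.0*(1.4522 - 0.3967)
z^{k+1} = 0.2592
Step 3: u-update.
u^{k+1} = -0.3967 + 1.4522 - 0.2592 = 0.7962
Step 4: Primal residual = |1.4522 - 0.2592| = 1.1929


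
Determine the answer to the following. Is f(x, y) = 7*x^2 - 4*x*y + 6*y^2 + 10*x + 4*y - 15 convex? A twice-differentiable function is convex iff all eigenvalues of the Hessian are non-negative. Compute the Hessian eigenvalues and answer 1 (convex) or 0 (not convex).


The Hessian of f(x,y) = 7*x^2 - 4*x*y + 6*y^2 + 10*x + 4*y - 15 is:
H = [[14, -4], [-4, 12]]
Trace = 14 + 12 = 26
Determinant = 14*12 - (-4)^2 = 152
Discriminant = (26)^2 - 4*152 = 68.0
Eigenvalues: lambda_1 = 8.8769, lambda_2 = 17.1231
The function is convex.

1


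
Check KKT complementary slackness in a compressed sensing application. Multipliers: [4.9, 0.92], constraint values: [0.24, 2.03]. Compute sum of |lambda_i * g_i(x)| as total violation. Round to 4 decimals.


KKT complementary slackness check:
lambda_1 * g_1 = 4.9 * 0.24 = 1.176
lambda_2 * g_2 = 0.92 * 2.03 = 1.8676
Total violation = 1.176 + 1.8676 = 3.0436


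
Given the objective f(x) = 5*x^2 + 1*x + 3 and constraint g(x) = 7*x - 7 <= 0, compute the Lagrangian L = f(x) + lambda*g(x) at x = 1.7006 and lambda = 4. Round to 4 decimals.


Step 1: Evaluate f(x).
f(1.7006) = 5*1.7006^2 + 1*1.7006 + 3 = 19.1608
Step 2: Evaluate g(x).
g(1.7006) = 7*1.7006 - 7 = 4.9042
Step 3: Compute Lagrangian.
L = 19.1608 + 4*4.9042 = 38.7776


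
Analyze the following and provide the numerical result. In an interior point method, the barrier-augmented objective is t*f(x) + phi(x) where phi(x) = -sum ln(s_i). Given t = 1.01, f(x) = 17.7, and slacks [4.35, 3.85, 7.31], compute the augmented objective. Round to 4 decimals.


Step 1: Compute log-barrier.
ln values: [1.4702, 1.3481, 1.9892]
phi = -(1.4702 + 1.3481 + 1.9892) = -4.8075
Step 2: Compute augmented objective.
t*f(x) = 1.01*17.7 = 17.877
Total = 17.877 - 4.8075 = 13.0695
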